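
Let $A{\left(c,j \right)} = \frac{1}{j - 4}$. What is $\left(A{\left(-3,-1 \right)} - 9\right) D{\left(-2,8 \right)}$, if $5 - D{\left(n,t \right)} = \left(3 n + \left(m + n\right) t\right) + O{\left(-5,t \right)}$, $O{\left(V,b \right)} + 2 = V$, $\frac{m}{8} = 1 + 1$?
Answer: $\frac{4324}{5} \approx 864.8$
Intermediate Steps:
$m = 16$ ($m = 8 \left(1 + 1\right) = 8 \cdot 2 = 16$)
$O{\left(V,b \right)} = -2 + V$
$A{\left(c,j \right)} = \frac{1}{-4 + j}$
$D{\left(n,t \right)} = 12 - 3 n - t \left(16 + n\right)$ ($D{\left(n,t \right)} = 5 - \left(\left(3 n + \left(16 + n\right) t\right) - 7\right) = 5 - \left(\left(3 n + t \left(16 + n\right)\right) - 7\right) = 5 - \left(-7 + 3 n + t \left(16 + n\right)\right) = 12 - 3 n - t \left(16 + n\right)$)
$\left(A{\left(-3,-1 \right)} - 9\right) D{\left(-2,8 \right)} = \left(\frac{1}{-4 - 1} - 9\right) \left(12 - 128 - -6 - \left(-2\right) 8\right) = \left(\frac{1}{-5} - 9\right) \left(12 - 128 + 6 + 16\right) = \left(- \frac{1}{5} - 9\right) \left(-94\right) = \left(- \frac{46}{5}\right) \left(-94\right) = \frac{4324}{5}$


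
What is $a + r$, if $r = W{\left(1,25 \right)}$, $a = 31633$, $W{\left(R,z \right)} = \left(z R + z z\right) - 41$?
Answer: $32242$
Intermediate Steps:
$W{\left(R,z \right)} = -41 + z^{2} + R z$ ($W{\left(R,z \right)} = \left(R z + z^{2}\right) - 41 = \left(z^{2} + R z\right) - 41 = -41 + z^{2} + R z$)
$r = 609$ ($r = -41 + 25^{2} + 1 \cdot 25 = -41 + 625 + 25 = 609$)
$a + r = 31633 + 609 = 32242$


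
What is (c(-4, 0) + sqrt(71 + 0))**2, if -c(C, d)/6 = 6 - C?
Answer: (60 - sqrt(71))**2 ≈ 2659.9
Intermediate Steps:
c(C, d) = -36 + 6*C (c(C, d) = -6*(6 - C) = -36 + 6*C)
(c(-4, 0) + sqrt(71 + 0))**2 = ((-36 + 6*(-4)) + sqrt(71 + 0))**2 = ((-36 - 24) + sqrt(71))**2 = (-60 + sqrt(71))**2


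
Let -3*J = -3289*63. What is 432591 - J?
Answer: 363522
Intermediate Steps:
J = 69069 (J = -(-3289)*63/3 = -1/3*(-207207) = 69069)
432591 - J = 432591 - 1*69069 = 432591 - 69069 = 363522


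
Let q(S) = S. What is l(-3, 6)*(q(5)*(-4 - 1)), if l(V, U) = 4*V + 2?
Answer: 250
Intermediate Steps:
l(V, U) = 2 + 4*V
l(-3, 6)*(q(5)*(-4 - 1)) = (2 + 4*(-3))*(5*(-4 - 1)) = (2 - 12)*(5*(-5)) = -10*(-25) = 250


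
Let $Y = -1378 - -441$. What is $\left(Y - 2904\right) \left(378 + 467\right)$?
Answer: $-3245645$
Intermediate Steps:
$Y = -937$ ($Y = -1378 + 441 = -937$)
$\left(Y - 2904\right) \left(378 + 467\right) = \left(-937 - 2904\right) \left(378 + 467\right) = \left(-3841\right) 845 = -3245645$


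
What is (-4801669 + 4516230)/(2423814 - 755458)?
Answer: -285439/1668356 ≈ -0.17109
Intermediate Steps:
(-4801669 + 4516230)/(2423814 - 755458) = -285439/1668356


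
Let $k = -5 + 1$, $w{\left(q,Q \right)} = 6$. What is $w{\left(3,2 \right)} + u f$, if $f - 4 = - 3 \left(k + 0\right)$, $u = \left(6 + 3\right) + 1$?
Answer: $166$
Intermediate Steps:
$k = -4$
$u = 10$ ($u = 9 + 1 = 10$)
$f = 16$ ($f = 4 - 3 \left(-4 + 0\right) = 4 - -12 = 4 + 12 = 16$)
$w{\left(3,2 \right)} + u f = 6 + 10 \cdot 16 = 6 + 160 = 166$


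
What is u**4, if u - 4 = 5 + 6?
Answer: 50625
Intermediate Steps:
u = 15 (u = 4 + (5 + 6) = 4 + 11 = 15)
u**4 = 15**4 = 50625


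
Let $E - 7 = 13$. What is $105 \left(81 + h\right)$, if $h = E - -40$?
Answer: $14805$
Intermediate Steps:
$E = 20$ ($E = 7 + 13 = 20$)
$h = 60$ ($h = 20 - -40 = 20 + 40 = 60$)
$105 \left(81 + h\right) = 105 \left(81 + 60\right) = 105 \cdot 141 = 14805$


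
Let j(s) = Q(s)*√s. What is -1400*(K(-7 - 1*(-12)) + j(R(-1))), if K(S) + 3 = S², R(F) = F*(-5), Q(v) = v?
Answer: -30800 - 7000*√5 ≈ -46453.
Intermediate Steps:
R(F) = -5*F
K(S) = -3 + S²
j(s) = s^(3/2) (j(s) = s*√s = s^(3/2))
-1400*(K(-7 - 1*(-12)) + j(R(-1))) = -1400*((-3 + (-7 - 1*(-12))²) + (-5*(-1))^(3/2)) = -1400*((-3 + (-7 + 12)²) + 5^(3/2)) = -1400*((-3 + 5²) + 5*√5) = -1400*((-3 + 25) + 5*√5) = -1400*(22 + 5*√5) = -30800 - 7000*√5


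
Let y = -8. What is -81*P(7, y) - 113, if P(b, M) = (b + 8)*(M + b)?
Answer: 1102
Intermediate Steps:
P(b, M) = (8 + b)*(M + b)
-81*P(7, y) - 113 = -81*(7² + 8*(-8) + 8*7 - 8*7) - 113 = -81*(49 - 64 + 56 - 56) - 113 = -81*(-15) - 113 = 1215 - 113 = 1102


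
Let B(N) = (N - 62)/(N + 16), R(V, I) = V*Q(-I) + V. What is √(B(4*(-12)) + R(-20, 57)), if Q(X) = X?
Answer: 5*√719/4 ≈ 33.518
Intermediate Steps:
R(V, I) = V - I*V (R(V, I) = V*(-I) + V = -I*V + V = V - I*V)
B(N) = (-62 + N)/(16 + N)
√(B(4*(-12)) + R(-20, 57)) = √((-62 + 4*(-12))/(16 + 4*(-12)) - 20*(1 - 1*57)) = √((-62 - 48)/(16 - 48) - 20*(1 - 57)) = √(-110/(-32) - 20*(-56)) = √(-1/32*(-110) + 1120) = √(55/16 + 1120) = √(17975/16) = 5*√719/4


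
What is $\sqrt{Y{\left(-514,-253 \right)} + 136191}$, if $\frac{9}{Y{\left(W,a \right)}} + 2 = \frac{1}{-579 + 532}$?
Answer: $\frac{\sqrt{1229083590}}{95} \approx 369.03$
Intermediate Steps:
$Y{\left(W,a \right)} = - \frac{423}{95}$ ($Y{\left(W,a \right)} = \frac{9}{-2 + \frac{1}{-579 + 532}} = \frac{9}{-2 + \frac{1}{-47}} = \frac{9}{-2 - \frac{1}{47}} = \frac{9}{- \frac{95}{47}} = 9 \left(- \frac{47}{95}\right) = - \frac{423}{95}$)
$\sqrt{Y{\left(-514,-253 \right)} + 136191} = \sqrt{- \frac{423}{95} + 136191} = \sqrt{\frac{12937722}{95}} = \frac{\sqrt{1229083590}}{95}$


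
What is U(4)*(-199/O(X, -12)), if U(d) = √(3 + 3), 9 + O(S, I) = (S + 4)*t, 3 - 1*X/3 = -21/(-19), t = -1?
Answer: 3781*√6/355 ≈ 26.089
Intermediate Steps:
X = 108/19 (X = 9 - (-63)/(-19) = 9 - (-63)*(-1)/19 = 9 - 3*21/19 = 9 - 63/19 = 108/19 ≈ 5.6842)
O(S, I) = -13 - S (O(S, I) = -9 + (S + 4)*(-1) = -9 + (4 + S)*(-1) = -9 + (-4 - S) = -13 - S)
U(d) = √6
U(4)*(-199/O(X, -12)) = √6*(-199/(-13 - 1*108/19)) = √6*(-199/(-13 - 108/19)) = √6*(-199/(-355/19)) = √6*(-199*(-19/355)) = √6*(3781/355) = 3781*√6/355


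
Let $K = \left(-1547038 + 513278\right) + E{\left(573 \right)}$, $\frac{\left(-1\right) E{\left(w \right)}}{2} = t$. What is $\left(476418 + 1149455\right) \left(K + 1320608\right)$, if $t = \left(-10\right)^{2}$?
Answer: $466053243704$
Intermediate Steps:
$t = 100$
$E{\left(w \right)} = -200$ ($E{\left(w \right)} = \left(-2\right) 100 = -200$)
$K = -1033960$ ($K = \left(-1547038 + 513278\right) - 200 = -1033760 - 200 = -1033960$)
$\left(476418 + 1149455\right) \left(K + 1320608\right) = \left(476418 + 1149455\right) \left(-1033960 + 1320608\right) = 1625873 \cdot 286648 = 466053243704$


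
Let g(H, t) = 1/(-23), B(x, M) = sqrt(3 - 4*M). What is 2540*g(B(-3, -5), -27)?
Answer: -2540/23 ≈ -110.43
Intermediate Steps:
g(H, t) = -1/23
2540*g(B(-3, -5), -27) = 2540*(-1/23) = -2540/23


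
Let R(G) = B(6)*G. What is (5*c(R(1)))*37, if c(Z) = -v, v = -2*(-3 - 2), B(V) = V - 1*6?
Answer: -1850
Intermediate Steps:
B(V) = -6 + V (B(V) = V - 6 = -6 + V)
R(G) = 0 (R(G) = (-6 + 6)*G = 0*G = 0)
v = 10 (v = -2*(-5) = 10)
c(Z) = -10 (c(Z) = -1*10 = -10)
(5*c(R(1)))*37 = (5*(-10))*37 = -50*37 = -1850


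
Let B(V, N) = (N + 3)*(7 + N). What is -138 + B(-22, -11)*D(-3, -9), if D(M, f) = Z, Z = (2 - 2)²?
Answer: -138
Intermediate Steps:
Z = 0 (Z = 0² = 0)
D(M, f) = 0
B(V, N) = (3 + N)*(7 + N)
-138 + B(-22, -11)*D(-3, -9) = -138 + (21 + (-11)² + 10*(-11))*0 = -138 + (21 + 121 - 110)*0 = -138 + 32*0 = -138 + 0 = -138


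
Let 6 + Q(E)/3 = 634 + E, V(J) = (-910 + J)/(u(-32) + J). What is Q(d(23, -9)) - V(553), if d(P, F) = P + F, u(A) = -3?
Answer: 1059657/550 ≈ 1926.6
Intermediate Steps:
d(P, F) = F + P
V(J) = (-910 + J)/(-3 + J)
Q(E) = 1884 + 3*E (Q(E) = -18 + 3*(634 + E) = -18 + (1902 + 3*E) = 1884 + 3*E)
Q(d(23, -9)) - V(553) = (1884 + 3*(-9 + 23)) - (-910 + 553)/(-3 + 553) = (1884 + 3*14) - (-357)/550 = (1884 + 42) - (-357)/550 = 1926 - 1*(-357/550) = 1926 + 357/550 = 1059657/550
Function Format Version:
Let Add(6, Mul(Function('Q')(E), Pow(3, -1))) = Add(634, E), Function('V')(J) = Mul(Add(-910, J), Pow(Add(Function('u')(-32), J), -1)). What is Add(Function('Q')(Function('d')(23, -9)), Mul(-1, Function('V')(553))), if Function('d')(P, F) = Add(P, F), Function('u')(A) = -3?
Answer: Rational(1059657, 550) ≈ 1926.6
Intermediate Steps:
Function('d')(P, F) = Add(F, P)
Function('V')(J) = Mul(Pow(Add(-3, J), -1), Add(-910, J)) (Function('V')(J) = Mul(Add(-910, J), Pow(Add(-3, J), -1)) = Mul(Pow(Add(-3, J), -1), Add(-910, J)))
Function('Q')(E) = Add(1884, Mul(3, E)) (Function('Q')(E) = Add(-18, Mul(3, Add(634, E))) = Add(-18, Add(1902, Mul(3, E))) = Add(1884, Mul(3, E)))
Add(Function('Q')(Function('d')(23, -9)), Mul(-1, Function('V')(553))) = Add(Add(1884, Mul(3, Add(-9, 23))), Mul(-1, Mul(Pow(Add(-3, 553), -1), Add(-910, 553)))) = Add(Add(1884, Mul(3, 14)), Mul(-1, Mul(Pow(550, -1), -357))) = Add(Add(1884, 42), Mul(-1, Mul(Rational(1, 550), -357))) = Add(1926, Mul(-1, Rational(-357, 550))) = Add(1926, Rational(357, 550)) = Rational(1059657, 550)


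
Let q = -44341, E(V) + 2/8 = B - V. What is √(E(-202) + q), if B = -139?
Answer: I*√177113/2 ≈ 210.42*I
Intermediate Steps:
E(V) = -557/4 - V (E(V) = -¼ + (-139 - V) = -557/4 - V)
√(E(-202) + q) = √((-557/4 - 1*(-202)) - 44341) = √((-557/4 + 202) - 44341) = √(251/4 - 44341) = √(-177113/4) = I*√177113/2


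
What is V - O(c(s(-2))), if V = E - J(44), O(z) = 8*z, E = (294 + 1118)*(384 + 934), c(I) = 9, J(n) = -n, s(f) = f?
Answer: 1860988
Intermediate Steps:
E = 1861016 (E = 1412*1318 = 1861016)
V = 1861060 (V = 1861016 - (-1)*44 = 1861016 - 1*(-44) = 1861016 + 44 = 1861060)
V - O(c(s(-2))) = 1861060 - 8*9 = 1861060 - 1*72 = 1861060 - 72 = 1860988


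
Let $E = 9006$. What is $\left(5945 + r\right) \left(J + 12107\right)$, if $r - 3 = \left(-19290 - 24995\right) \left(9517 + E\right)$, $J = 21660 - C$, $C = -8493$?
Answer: $-34665248621820$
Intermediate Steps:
$J = 30153$ ($J = 21660 - -8493 = 21660 + 8493 = 30153$)
$r = -820291052$ ($r = 3 + \left(-19290 - 24995\right) \left(9517 + 9006\right) = 3 - 820291055 = -820291052$)
$\left(5945 + r\right) \left(J + 12107\right) = \left(5945 - 820291052\right) \left(30153 + 12107\right) = \left(-820285107\right) 42260 = -34665248621820$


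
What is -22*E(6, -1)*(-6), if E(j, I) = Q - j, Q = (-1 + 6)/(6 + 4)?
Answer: -726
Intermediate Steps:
Q = ½ (Q = 5/10 = 5*(⅒) = ½ ≈ 0.50000)
E(j, I) = ½ - j
-22*E(6, -1)*(-6) = -22*(½ - 1*6)*(-6) = -22*(½ - 6)*(-6) = -22*(-11/2)*(-6) = 121*(-6) = -726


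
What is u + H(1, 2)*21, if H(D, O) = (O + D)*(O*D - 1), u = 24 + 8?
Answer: 95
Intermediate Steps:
u = 32
H(D, O) = (-1 + D*O)*(D + O) (H(D, O) = (D + O)*(D*O - 1) = (D + O)*(-1 + D*O) = (-1 + D*O)*(D + O))
u + H(1, 2)*21 = 32 + (-1*1 - 1*2 + 1*2² + 2*1²)*21 = 32 + (-1 - 2 + 1*4 + 2*1)*21 = 32 + (-1 - 2 + 4 + 2)*21 = 32 + 3*21 = 32 + 63 = 95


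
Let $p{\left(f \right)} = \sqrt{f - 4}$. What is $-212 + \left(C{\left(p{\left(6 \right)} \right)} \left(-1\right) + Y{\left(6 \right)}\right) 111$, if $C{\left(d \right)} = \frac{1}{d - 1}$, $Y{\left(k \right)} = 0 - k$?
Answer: $-989 - 111 \sqrt{2} \approx -1146.0$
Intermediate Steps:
$p{\left(f \right)} = \sqrt{-4 + f}$
$Y{\left(k \right)} = - k$
$C{\left(d \right)} = \frac{1}{-1 + d}$
$-212 + \left(C{\left(p{\left(6 \right)} \right)} \left(-1\right) + Y{\left(6 \right)}\right) 111 = -212 + \left(\frac{1}{-1 + \sqrt{-4 + 6}} \left(-1\right) - 6\right) 111 = -212 + \left(\frac{1}{-1 + \sqrt{2}} \left(-1\right) - 6\right) 111 = -212 + \left(- \frac{1}{-1 + \sqrt{2}} - 6\right) 111 = -212 + \left(-6 - \frac{1}{-1 + \sqrt{2}}\right) 111 = -212 - \left(666 + \frac{111}{-1 + \sqrt{2}}\right) = -878 - \frac{111}{-1 + \sqrt{2}}$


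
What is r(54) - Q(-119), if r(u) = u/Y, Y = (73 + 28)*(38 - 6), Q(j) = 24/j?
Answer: 41997/192304 ≈ 0.21839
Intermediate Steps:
Y = 3232 (Y = 101*32 = 3232)
r(u) = u/3232
r(54) - Q(-119) = (1/3232)*54 - 24/(-119) = 27/1616 - 24*(-1)/119 = 27/1616 - 1*(-24/119) = 27/1616 + 24/119 = 41997/192304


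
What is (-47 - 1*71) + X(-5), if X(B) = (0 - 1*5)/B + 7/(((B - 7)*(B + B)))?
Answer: -14033/120 ≈ -116.94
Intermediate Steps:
X(B) = -5/B + 7/(2*B*(-7 + B)) (X(B) = (0 - 5)/B + 7/(((-7 + B)*(2*B))) = -5/B + 7/((2*B*(-7 + B))) = -5/B + 7*(1/(2*B*(-7 + B))) = -5/B + 7/(2*B*(-7 + B)))
(-47 - 1*71) + X(-5) = (-47 - 1*71) + (½)*(77 - 10*(-5))/(-5*(-7 - 5)) = (-47 - 71) + (½)*(-⅕)*(77 + 50)/(-12) = -118 + (½)*(-⅕)*(-1/12)*127 = -118 + 127/120 = -14033/120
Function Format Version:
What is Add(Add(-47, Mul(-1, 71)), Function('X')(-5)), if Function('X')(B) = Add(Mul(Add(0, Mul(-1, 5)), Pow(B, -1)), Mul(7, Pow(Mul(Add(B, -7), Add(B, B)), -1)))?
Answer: Rational(-14033, 120) ≈ -116.94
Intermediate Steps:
Function('X')(B) = Add(Mul(-5, Pow(B, -1)), Mul(Rational(7, 2), Pow(B, -1), Pow(Add(-7, B), -1))) (Function('X')(B) = Add(Mul(Add(0, -5), Pow(B, -1)), Mul(7, Pow(Mul(Add(-7, B), Mul(2, B)), -1))) = Add(Mul(-5, Pow(B, -1)), Mul(7, Pow(Mul(2, B, Add(-7, B)), -1))) = Add(Mul(-5, Pow(B, -1)), Mul(7, Mul(Rational(1, 2), Pow(B, -1), Pow(Add(-7, B), -1)))) = Add(Mul(-5, Pow(B, -1)), Mul(Rational(7, 2), Pow(B, -1), Pow(Add(-7, B), -1))))
Add(Add(-47, Mul(-1, 71)), Function('X')(-5)) = Add(Add(-47, Mul(-1, 71)), Mul(Rational(1, 2), Pow(-5, -1), Pow(Add(-7, -5), -1), Add(77, Mul(-10, -5)))) = Add(Add(-47, -71), Mul(Rational(1, 2), Rational(-1, 5), Pow(-12, -1), Add(77, 50))) = Add(-118, Mul(Rational(1, 2), Rational(-1, 5), Rational(-1, 12), 127)) = Add(-118, Rational(127, 120)) = Rational(-14033, 120)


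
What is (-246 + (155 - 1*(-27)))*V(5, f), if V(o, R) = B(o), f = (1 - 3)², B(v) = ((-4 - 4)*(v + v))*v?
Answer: 25600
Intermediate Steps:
B(v) = -16*v² (B(v) = (-16*v)*v = -16*v²)
f = 4 (f = (-2)² = 4)
V(o, R) = -16*o²
(-246 + (155 - 1*(-27)))*V(5, f) = (-246 + (155 - 1*(-27)))*(-16*5²) = (-246 + (155 + 27))*(-16*25) = (-246 + 182)*(-400) = -64*(-400) = 25600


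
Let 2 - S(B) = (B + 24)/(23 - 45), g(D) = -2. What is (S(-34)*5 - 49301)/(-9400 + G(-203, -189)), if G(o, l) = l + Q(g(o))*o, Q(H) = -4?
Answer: 542226/96547 ≈ 5.6162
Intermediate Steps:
S(B) = 34/11 + B/22 (S(B) = 2 - (B + 24)/(23 - 45) = 2 - (24 + B)/(-22) = 2 - (24 + B)*(-1)/22 = 2 - (-12/11 - B/22) = 2 + (12/11 + B/22) = 34/11 + B/22)
G(o, l) = l - 4*o
(S(-34)*5 - 49301)/(-9400 + G(-203, -189)) = ((34/11 + (1/22)*(-34))*5 - 49301)/(-9400 + (-189 - 4*(-203))) = ((34/11 - 17/11)*5 - 49301)/(-9400 + (-189 + 812)) = ((17/11)*5 - 49301)/(-9400 + 623) = (85/11 - 49301)/(-8777) = -542226/11*(-1/8777) = 542226/96547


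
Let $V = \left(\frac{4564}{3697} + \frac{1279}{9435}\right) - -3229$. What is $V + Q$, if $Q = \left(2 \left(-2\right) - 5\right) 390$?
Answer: $- \frac{9753825992}{34881195} \approx -279.63$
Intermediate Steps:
$Q = -3510$ ($Q = \left(-4 - 5\right) 390 = \left(-9\right) 390 = -3510$)
$V = \frac{112679168458}{34881195}$ ($V = \left(4564 \cdot \frac{1}{3697} + 1279 \cdot \frac{1}{9435}\right) + 3229 = \left(\frac{4564}{3697} + \frac{1279}{9435}\right) + 3229 = \frac{47789803}{34881195} + 3229 = \frac{112679168458}{34881195} \approx 3230.4$)
$V + Q = \frac{112679168458}{34881195} - 3510 = - \frac{9753825992}{34881195}$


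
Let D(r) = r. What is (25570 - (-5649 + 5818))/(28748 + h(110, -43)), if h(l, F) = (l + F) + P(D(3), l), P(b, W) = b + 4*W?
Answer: 25401/29258 ≈ 0.86817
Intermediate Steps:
h(l, F) = 3 + F + 5*l (h(l, F) = (l + F) + (3 + 4*l) = (F + l) + (3 + 4*l) = 3 + F + 5*l)
(25570 - (-5649 + 5818))/(28748 + h(110, -43)) = (25570 - (-5649 + 5818))/(28748 + (3 - 43 + 5*110)) = (25570 - 1*169)/(28748 + (3 - 43 + 550)) = (25570 - 169)/(28748 + 510) = 25401/29258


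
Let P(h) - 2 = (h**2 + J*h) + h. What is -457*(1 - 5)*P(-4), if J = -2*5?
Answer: 98712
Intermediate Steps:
J = -10
P(h) = 2 + h**2 - 9*h (P(h) = 2 + ((h**2 - 10*h) + h) = 2 + (h**2 - 9*h) = 2 + h**2 - 9*h)
-457*(1 - 5)*P(-4) = -457*(1 - 5)*(2 + (-4)**2 - 9*(-4)) = -(-1828)*(2 + 16 + 36) = -(-1828)*54 = -457*(-216) = 98712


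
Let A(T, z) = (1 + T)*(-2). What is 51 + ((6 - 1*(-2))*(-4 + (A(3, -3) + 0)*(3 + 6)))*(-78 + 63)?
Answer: 9171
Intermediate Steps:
A(T, z) = -2 - 2*T
51 + ((6 - 1*(-2))*(-4 + (A(3, -3) + 0)*(3 + 6)))*(-78 + 63) = 51 + ((6 - 1*(-2))*(-4 + ((-2 - 2*3) + 0)*(3 + 6)))*(-78 + 63) = 51 + ((6 + 2)*(-4 + ((-2 - 6) + 0)*9))*(-15) = 51 + (8*(-4 + (-8 + 0)*9))*(-15) = 51 + (8*(-4 - 8*9))*(-15) = 51 + (8*(-4 - 72))*(-15) = 51 + (8*(-76))*(-15) = 51 - 608*(-15) = 51 + 9120 = 9171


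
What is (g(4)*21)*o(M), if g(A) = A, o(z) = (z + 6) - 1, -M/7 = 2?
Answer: -756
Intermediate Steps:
M = -14 (M = -7*2 = -14)
o(z) = 5 + z (o(z) = (6 + z) - 1 = 5 + z)
(g(4)*21)*o(M) = (4*21)*(5 - 14) = 84*(-9) = -756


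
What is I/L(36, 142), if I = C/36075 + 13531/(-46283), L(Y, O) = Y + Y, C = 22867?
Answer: 5482909/1155917925 ≈ 0.0047433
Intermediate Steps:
L(Y, O) = 2*Y
I = 43863272/128435325 (I = 22867/36075 + 13531/(-46283) = 22867*(1/36075) + 13531*(-1/46283) = 1759/2775 - 13531/46283 = 43863272/128435325 ≈ 0.34152)
I/L(36, 142) = 43863272/(128435325*((2*36))) = (43863272/128435325)/72 = (43863272/128435325)*(1/72) = 5482909/1155917925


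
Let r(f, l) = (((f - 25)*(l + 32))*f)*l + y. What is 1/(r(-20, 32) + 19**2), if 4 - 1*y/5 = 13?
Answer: 1/1843516 ≈ 5.4244e-7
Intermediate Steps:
y = -45 (y = 20 - 5*13 = 20 - 65 = -45)
r(f, l) = -45 + f*l*(-25 + f)*(32 + l) (r(f, l) = (((f - 25)*(l + 32))*f)*l - 45 = (((-25 + f)*(32 + l))*f)*l - 45 = (f*(-25 + f)*(32 + l))*l - 45 = f*l*(-25 + f)*(32 + l) - 45 = -45 + f*l*(-25 + f)*(32 + l))
1/(r(-20, 32) + 19**2) = 1/((-45 + (-20)**2*32**2 - 800*(-20)*32 - 25*(-20)*32**2 + 32*32*(-20)**2) + 19**2) = 1/((-45 + 400*1024 + 512000 - 25*(-20)*1024 + 32*32*400) + 361) = 1/((-45 + 409600 + 512000 + 512000 + 409600) + 361) = 1/(1843155 + 361) = 1/1843516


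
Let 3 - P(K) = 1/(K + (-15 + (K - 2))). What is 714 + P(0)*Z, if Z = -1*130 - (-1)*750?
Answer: 44378/17 ≈ 2610.5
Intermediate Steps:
Z = 620 (Z = -130 - 1*(-750) = -130 + 750 = 620)
P(K) = 3 - 1/(-17 + 2*K) (P(K) = 3 - 1/(K + (-15 + (K - 2))) = 3 - 1/(K + (-15 + (-2 + K))) = 3 - 1/(K + (-17 + K)) = 3 - 1/(-17 + 2*K))
714 + P(0)*Z = 714 + (2*(-26 + 3*0)/(-17 + 2*0))*620 = 714 + (2*(-26 + 0)/(-17 + 0))*620 = 714 + (2*(-26)/(-17))*620 = 714 + (2*(-1/17)*(-26))*620 = 714 + (52/17)*620 = 714 + 32240/17 = 44378/17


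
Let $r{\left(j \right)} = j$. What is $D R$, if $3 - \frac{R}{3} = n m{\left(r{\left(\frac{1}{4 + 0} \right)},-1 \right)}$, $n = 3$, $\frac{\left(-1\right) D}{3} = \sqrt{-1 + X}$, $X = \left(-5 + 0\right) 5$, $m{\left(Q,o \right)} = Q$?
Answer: $- \frac{81 i \sqrt{26}}{4} \approx - 103.26 i$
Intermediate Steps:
$X = -25$ ($X = \left(-5\right) 5 = -25$)
$D = - 3 i \sqrt{26}$ ($D = - 3 \sqrt{-1 - 25} = - 3 \sqrt{-26} = - 3 i \sqrt{26} \approx - 15.297 i$)
$R = \frac{27}{4}$ ($R = 9 - 3 \frac{3}{4 + 0} = 9 - 3 \cdot \frac{3}{4} = 9 - 3 \cdot 3 \cdot \frac{1}{4} = 9 - \frac{9}{4} = \frac{27}{4} \approx 6.75$)
$D R = - 3 i \sqrt{26} \cdot \frac{27}{4} = - \frac{81 i \sqrt{26}}{4}$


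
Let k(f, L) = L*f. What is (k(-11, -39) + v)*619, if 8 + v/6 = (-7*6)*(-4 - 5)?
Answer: 1639731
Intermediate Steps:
v = 2220 (v = -48 + 6*((-7*6)*(-4 - 5)) = -48 + 6*(-42*(-9)) = -48 + 6*378 = -48 + 2268 = 2220)
(k(-11, -39) + v)*619 = (-39*(-11) + 2220)*619 = (429 + 2220)*619 = 2649*619 = 1639731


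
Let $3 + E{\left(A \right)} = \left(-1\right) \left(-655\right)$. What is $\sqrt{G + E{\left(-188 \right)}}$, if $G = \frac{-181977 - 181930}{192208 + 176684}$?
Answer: $\frac{\sqrt{2460854728219}}{61482} \approx 25.515$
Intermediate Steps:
$E{\left(A \right)} = 652$ ($E{\left(A \right)} = -3 - -655 = -3 + 655 = 652$)
$G = - \frac{363907}{368892} \approx -0.98649$
$\sqrt{G + E{\left(-188 \right)}} = \sqrt{- \frac{363907}{368892} + 652} = \sqrt{\frac{240153677}{368892}} = \frac{\sqrt{2460854728219}}{61482}$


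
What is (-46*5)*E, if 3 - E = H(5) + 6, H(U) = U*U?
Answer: 6440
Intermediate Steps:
H(U) = U**2
E = -28 (E = 3 - (5**2 + 6) = 3 - (25 + 6) = 3 - 1*31 = 3 - 31 = -28)
(-46*5)*E = -46*5*(-28) = -230*(-28) = 6440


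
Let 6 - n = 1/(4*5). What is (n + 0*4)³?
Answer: 1685159/8000 ≈ 210.64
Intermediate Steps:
n = 119/20 (n = 6 - 1/(4*5) = 6 - 1/20 = 119/20 ≈ 5.9500)
(n + 0*4)³ = (119/20 + 0*4)³ = (119/20 + 0)³ = (119/20)³ = 1685159/8000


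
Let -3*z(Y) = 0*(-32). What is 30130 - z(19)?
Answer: 30130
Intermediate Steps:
z(Y) = 0 (z(Y) = -0*(-32) = -⅓*0 = 0)
30130 - z(19) = 30130 - 1*0 = 30130 + 0 = 30130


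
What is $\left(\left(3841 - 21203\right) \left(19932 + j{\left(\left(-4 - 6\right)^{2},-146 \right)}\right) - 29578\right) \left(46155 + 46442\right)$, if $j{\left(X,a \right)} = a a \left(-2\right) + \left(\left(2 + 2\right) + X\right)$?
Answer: $36324152465878$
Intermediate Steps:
$j{\left(X,a \right)} = 4 + X - 2 a^{2}$ ($j{\left(X,a \right)} = a^{2} \left(-2\right) + \left(4 + X\right) = - 2 a^{2} + \left(4 + X\right) = 4 + X - 2 a^{2}$)
$\left(\left(3841 - 21203\right) \left(19932 + j{\left(\left(-4 - 6\right)^{2},-146 \right)}\right) - 29578\right) \left(46155 + 46442\right) = \left(\left(3841 - 21203\right) \left(19932 + \left(4 + \left(-4 - 6\right)^{2} - 2 \left(-146\right)^{2}\right)\right) - 29578\right) \left(46155 + 46442\right) = \left(- 17362 \left(19932 + \left(4 + \left(-10\right)^{2} - 42632\right)\right) - 29578\right) 92597 = \left(- 17362 \left(19932 + \left(4 + 100 - 42632\right)\right) - 29578\right) 92597 = \left(- 17362 \left(19932 - 42528\right) - 29578\right) 92597 = \left(\left(-17362\right) \left(-22596\right) - 29578\right) 92597 = \left(392311752 - 29578\right) 92597 = 392282174 \cdot 92597 = 36324152465878$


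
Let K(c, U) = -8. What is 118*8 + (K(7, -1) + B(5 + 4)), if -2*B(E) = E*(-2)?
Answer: 945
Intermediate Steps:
B(E) = E (B(E) = -E*(-2)/2 = -(-1)*E = E)
118*8 + (K(7, -1) + B(5 + 4)) = 118*8 + (-8 + (5 + 4)) = 944 + (-8 + 9) = 944 + 1 = 945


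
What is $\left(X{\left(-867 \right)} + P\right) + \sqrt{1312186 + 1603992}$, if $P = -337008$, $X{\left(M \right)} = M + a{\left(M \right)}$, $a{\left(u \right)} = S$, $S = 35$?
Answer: $-337840 + \sqrt{2916178} \approx -3.3613 \cdot 10^{5}$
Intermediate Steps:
$a{\left(u \right)} = 35$
$X{\left(M \right)} = 35 + M$ ($X{\left(M \right)} = M + 35 = 35 + M$)
$\left(X{\left(-867 \right)} + P\right) + \sqrt{1312186 + 1603992} = \left(\left(35 - 867\right) - 337008\right) + \sqrt{1312186 + 1603992} = \left(-832 - 337008\right) + \sqrt{2916178} = -337840 + \sqrt{2916178}$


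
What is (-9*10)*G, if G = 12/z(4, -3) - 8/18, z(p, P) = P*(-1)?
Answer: -320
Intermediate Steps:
z(p, P) = -P
G = 32/9 (G = 12/((-1*(-3))) - 8/18 = 12/3 - 8*1/18 = 12*(⅓) - 4/9 = 4 - 4/9 = 32/9 ≈ 3.5556)
(-9*10)*G = -9*10*(32/9) = -90*32/9 = -320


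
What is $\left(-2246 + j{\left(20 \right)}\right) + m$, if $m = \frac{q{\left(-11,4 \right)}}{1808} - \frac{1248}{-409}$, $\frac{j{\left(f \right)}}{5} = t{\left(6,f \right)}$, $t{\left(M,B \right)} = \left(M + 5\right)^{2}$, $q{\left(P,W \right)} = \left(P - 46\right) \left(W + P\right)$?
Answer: $- \frac{1211053977}{739472} \approx -1637.7$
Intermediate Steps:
$q{\left(P,W \right)} = \left(-46 + P\right) \left(P + W\right)$
$t{\left(M,B \right)} = \left(5 + M\right)^{2}$
$j{\left(f \right)} = 605$ ($j{\left(f \right)} = 5 \left(5 + 6\right)^{2} = 5 \cdot 11^{2} = 5 \cdot 121 = 605$)
$m = \frac{2419575}{739472}$ ($m = \frac{\left(-11\right)^{2} - -506 - 184 - 44}{1808} - \frac{1248}{-409} = \left(121 + 506 - 184 - 44\right) \frac{1}{1808} - - \frac{1248}{409} = 399 \cdot \frac{1}{1808} + \frac{1248}{409} = \frac{399}{1808} + \frac{1248}{409} = \frac{2419575}{739472} \approx 3.272$)
$\left(-2246 + j{\left(20 \right)}\right) + m = \left(-2246 + 605\right) + \frac{2419575}{739472} = -1641 + \frac{2419575}{739472} = - \frac{1211053977}{739472}$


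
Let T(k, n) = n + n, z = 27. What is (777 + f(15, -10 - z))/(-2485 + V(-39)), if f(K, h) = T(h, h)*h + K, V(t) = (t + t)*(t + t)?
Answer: 3530/3599 ≈ 0.98083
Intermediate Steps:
T(k, n) = 2*n
V(t) = 4*t² (V(t) = (2*t)*(2*t) = 4*t²)
f(K, h) = K + 2*h² (f(K, h) = (2*h)*h + K = 2*h² + K = K + 2*h²)
(777 + f(15, -10 - z))/(-2485 + V(-39)) = (777 + (15 + 2*(-10 - 1*27)²))/(-2485 + 4*(-39)²) = (777 + (15 + 2*(-10 - 27)²))/(-2485 + 4*1521) = (777 + (15 + 2*(-37)²))/(-2485 + 6084) = (777 + (15 + 2*1369))/3599 = (777 + (15 + 2738))*(1/3599) = (777 + 2753)*(1/3599) = 3530*(1/3599) = 3530/3599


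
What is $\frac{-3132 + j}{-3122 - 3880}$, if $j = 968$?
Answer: $\frac{1082}{3501} \approx 0.30905$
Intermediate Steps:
$\frac{-3132 + j}{-3122 - 3880} = \frac{-3132 + 968}{-3122 - 3880} = - \frac{2164}{-7002} = \left(-2164\right) \left(- \frac{1}{7002}\right) = \frac{1082}{3501}$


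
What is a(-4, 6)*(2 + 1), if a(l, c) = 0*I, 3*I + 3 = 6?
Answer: 0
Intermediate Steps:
I = 1 (I = -1 + (1/3)*6 = -1 + 2 = 1)
a(l, c) = 0 (a(l, c) = 0*1 = 0)
a(-4, 6)*(2 + 1) = 0*(2 + 1) = 0*3 = 0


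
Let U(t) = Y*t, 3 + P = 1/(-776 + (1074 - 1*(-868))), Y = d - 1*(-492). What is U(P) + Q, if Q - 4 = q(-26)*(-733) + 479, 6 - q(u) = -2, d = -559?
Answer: -6039947/1166 ≈ -5180.1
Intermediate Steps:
q(u) = 8 (q(u) = 6 - 1*(-2) = 6 + 2 = 8)
Y = -67 (Y = -559 - 1*(-492) = -559 + 492 = -67)
P = -3497/1166 (P = -3 + 1/(-776 + (1074 - 1*(-868))) = -3 + 1/(-776 + (1074 + 868)) = -3 + 1/(-776 + 1942) = -3 + 1/1166 = -3497/1166 ≈ -2.9991)
Q = -5381 (Q = 4 + (8*(-733) + 479) = 4 + (-5864 + 479) = 4 - 5385 = -5381)
U(t) = -67*t
U(P) + Q = -67*(-3497/1166) - 5381 = 234299/1166 - 5381 = -6039947/1166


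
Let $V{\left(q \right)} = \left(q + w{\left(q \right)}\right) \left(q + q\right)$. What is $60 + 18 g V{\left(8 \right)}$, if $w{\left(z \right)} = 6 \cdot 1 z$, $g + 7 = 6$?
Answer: $-16068$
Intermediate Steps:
$g = -1$ ($g = -7 + 6 = -1$)
$w{\left(z \right)} = 6 z$
$V{\left(q \right)} = 14 q^{2}$ ($V{\left(q \right)} = \left(q + 6 q\right) \left(q + q\right) = 7 q 2 q = 14 q^{2}$)
$60 + 18 g V{\left(8 \right)} = 60 + 18 \left(-1\right) 14 \cdot 8^{2} = 60 - 18 \cdot 14 \cdot 64 = 60 - 16128 = -16068$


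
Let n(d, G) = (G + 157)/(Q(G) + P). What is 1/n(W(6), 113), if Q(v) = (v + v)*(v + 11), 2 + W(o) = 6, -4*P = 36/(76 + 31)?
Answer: 2998559/28890 ≈ 103.79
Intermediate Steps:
P = -9/107 (P = -9/(76 + 31) = -9/107 ≈ -0.084112)
W(o) = 4 (W(o) = -2 + 6 = 4)
Q(v) = 2*v*(11 + v) (Q(v) = (2*v)*(11 + v) = 2*v*(11 + v))
n(d, G) = (157 + G)/(-9/107 + 2*G*(11 + G)) (n(d, G) = (G + 157)/(2*G*(11 + G) - 9/107) = (157 + G)/(-9/107 + 2*G*(11 + G)))
1/n(W(6), 113) = 1/(107*(157 + 113)/(-9 + 214*113*(11 + 113))) = 1/(107*270/(-9 + 214*113*124)) = 1/(107*270/(-9 + 2998568)) = 1/(107*270/2998559) = 1/(107*(1/2998559)*270) = 1/(28890/2998559) = 2998559/28890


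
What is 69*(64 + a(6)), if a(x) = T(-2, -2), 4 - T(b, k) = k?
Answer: 4830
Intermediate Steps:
T(b, k) = 4 - k
a(x) = 6 (a(x) = 4 - 1*(-2) = 4 + 2 = 6)
69*(64 + a(6)) = 69*(64 + 6) = 69*70 = 4830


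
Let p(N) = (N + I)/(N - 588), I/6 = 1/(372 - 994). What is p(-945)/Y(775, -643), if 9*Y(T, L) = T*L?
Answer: -12078/1084853525 ≈ -1.1133e-5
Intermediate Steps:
I = -3/311 (I = 6/(372 - 994) = 6/(-622) = 6*(-1/622) = -3/311 ≈ -0.0096463)
p(N) = (-3/311 + N)/(-588 + N) (p(N) = (N - 3/311)/(N - 588) = (-3/311 + N)/(-588 + N))
Y(T, L) = L*T/9 (Y(T, L) = (T*L)/9 = (L*T)/9 = L*T/9)
p(-945)/Y(775, -643) = ((-3/311 - 945)/(-588 - 945))/(((1/9)*(-643)*775)) = (-293898/311/(-1533))/(-498325/9) = -1/1533*(-293898/311)*(-9/498325) = (1342/2177)*(-9/498325) = -12078/1084853525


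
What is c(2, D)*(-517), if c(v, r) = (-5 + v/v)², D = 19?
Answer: -8272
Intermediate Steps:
c(v, r) = 16 (c(v, r) = (-5 + 1)² = (-4)² = 16)
c(2, D)*(-517) = 16*(-517) = -8272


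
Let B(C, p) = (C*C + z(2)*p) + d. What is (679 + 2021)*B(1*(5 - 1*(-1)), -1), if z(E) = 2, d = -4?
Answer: 81000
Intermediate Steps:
B(C, p) = -4 + C² + 2*p (B(C, p) = (C*C + 2*p) - 4 = (C² + 2*p) - 4 = -4 + C² + 2*p)
(679 + 2021)*B(1*(5 - 1*(-1)), -1) = (679 + 2021)*(-4 + (1*(5 - 1*(-1)))² + 2*(-1)) = 2700*(-4 + (1*(5 + 1))² - 2) = 2700*(-4 + (1*6)² - 2) = 2700*(-4 + 6² - 2) = 2700*(-4 + 36 - 2) = 2700*30 = 81000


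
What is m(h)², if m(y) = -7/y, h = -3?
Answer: 49/9 ≈ 5.4444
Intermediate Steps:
m(h)² = (-7/(-3))² = (-7*(-⅓))² = (7/3)² = 49/9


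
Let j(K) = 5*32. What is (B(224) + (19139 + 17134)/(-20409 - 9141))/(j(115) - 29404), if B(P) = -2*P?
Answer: 4424891/288053400 ≈ 0.015361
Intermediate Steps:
j(K) = 160
(B(224) + (19139 + 17134)/(-20409 - 9141))/(j(115) - 29404) = (-2*224 + (19139 + 17134)/(-20409 - 9141))/(160 - 29404) = (-448 + 36273/(-29550))/(-29244) = (-448 + 36273*(-1/29550))*(-1/29244) = (-448 - 12091/9850)*(-1/29244) = -4424891/9850*(-1/29244) = 4424891/288053400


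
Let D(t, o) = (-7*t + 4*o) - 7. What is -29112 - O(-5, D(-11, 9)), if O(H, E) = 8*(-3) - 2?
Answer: -29086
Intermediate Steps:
D(t, o) = -7 - 7*t + 4*o
O(H, E) = -26 (O(H, E) = -24 - 2 = -26)
-29112 - O(-5, D(-11, 9)) = -29112 - 1*(-26) = -29112 + 26 = -29086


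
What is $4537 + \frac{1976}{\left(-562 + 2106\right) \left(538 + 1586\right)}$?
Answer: $\frac{1859861731}{409932} \approx 4537.0$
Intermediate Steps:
$4537 + \frac{1976}{\left(-562 + 2106\right) \left(538 + 1586\right)} = 4537 + \frac{1976}{1544 \cdot 2124} = 4537 + \frac{1976}{3279456} = 4537 + 1976 \cdot \frac{1}{3279456} = 4537 + \frac{247}{409932} = \frac{1859861731}{409932}$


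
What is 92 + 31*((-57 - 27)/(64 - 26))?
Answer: 446/19 ≈ 23.474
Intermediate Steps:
92 + 31*((-57 - 27)/(64 - 26)) = 92 + 31*(-84/38) = 92 + 31*(-84*1/38) = 92 + 31*(-42/19) = 92 - 1302/19 = 446/19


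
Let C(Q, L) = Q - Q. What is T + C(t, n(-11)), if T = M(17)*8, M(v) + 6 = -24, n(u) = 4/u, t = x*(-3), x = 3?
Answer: -240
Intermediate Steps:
t = -9 (t = 3*(-3) = -9)
M(v) = -30 (M(v) = -6 - 24 = -30)
C(Q, L) = 0
T = -240 (T = -30*8 = -240)
T + C(t, n(-11)) = -240 + 0 = -240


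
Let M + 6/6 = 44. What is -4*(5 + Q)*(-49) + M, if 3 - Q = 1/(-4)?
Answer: 1660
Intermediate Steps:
M = 43 (M = -1 + 44 = 43)
Q = 13/4 (Q = 3 - 1/(-4) = 3 - 1*(-¼) = 3 + ¼ = 13/4 ≈ 3.2500)
-4*(5 + Q)*(-49) + M = -4*(5 + 13/4)*(-49) + 43 = -4*33/4*(-49) + 43 = -33*(-49) + 43 = 1617 + 43 = 1660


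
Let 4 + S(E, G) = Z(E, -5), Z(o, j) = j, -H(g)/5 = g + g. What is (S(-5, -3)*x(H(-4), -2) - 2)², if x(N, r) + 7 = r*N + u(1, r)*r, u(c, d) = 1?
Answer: 638401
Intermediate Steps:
H(g) = -10*g (H(g) = -5*(g + g) = -10*g)
S(E, G) = -9 (S(E, G) = -4 - 5 = -9)
x(N, r) = -7 + r + N*r (x(N, r) = -7 + (r*N + 1*r) = -7 + (N*r + r) = -7 + (r + N*r) = -7 + r + N*r)
(S(-5, -3)*x(H(-4), -2) - 2)² = (-9*(-7 - 2 - 10*(-4)*(-2)) - 2)² = (-9*(-7 - 2 + 40*(-2)) - 2)² = (-9*(-7 - 2 - 80) - 2)² = (-9*(-89) - 2)² = (801 - 2)² = 799² = 638401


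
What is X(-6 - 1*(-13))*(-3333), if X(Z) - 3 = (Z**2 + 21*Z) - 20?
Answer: -596607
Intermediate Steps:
X(Z) = -17 + Z**2 + 21*Z (X(Z) = 3 + ((Z**2 + 21*Z) - 20) = 3 + (-20 + Z**2 + 21*Z) = -17 + Z**2 + 21*Z)
X(-6 - 1*(-13))*(-3333) = (-17 + (-6 - 1*(-13))**2 + 21*(-6 - 1*(-13)))*(-3333) = (-17 + (-6 + 13)**2 + 21*(-6 + 13))*(-3333) = (-17 + 7**2 + 21*7)*(-3333) = (-17 + 49 + 147)*(-3333) = 179*(-3333) = -596607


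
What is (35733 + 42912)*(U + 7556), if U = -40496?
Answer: -2590566300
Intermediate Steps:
(35733 + 42912)*(U + 7556) = (35733 + 42912)*(-40496 + 7556) = 78645*(-32940) = -2590566300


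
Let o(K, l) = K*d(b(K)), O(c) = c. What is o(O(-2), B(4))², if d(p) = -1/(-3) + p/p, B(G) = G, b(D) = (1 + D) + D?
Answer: 64/9 ≈ 7.1111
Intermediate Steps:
b(D) = 1 + 2*D
d(p) = 4/3 (d(p) = -1*(-⅓) + 1 = ⅓ + 1 = 4/3)
o(K, l) = 4*K/3 (o(K, l) = K*(4/3) = 4*K/3)
o(O(-2), B(4))² = ((4/3)*(-2))² = (-8/3)² = 64/9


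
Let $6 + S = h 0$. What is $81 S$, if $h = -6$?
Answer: $-486$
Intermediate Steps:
$S = -6$ ($S = -6 - 0 = -6 + 0 = -6$)
$81 S = 81 \left(-6\right) = -486$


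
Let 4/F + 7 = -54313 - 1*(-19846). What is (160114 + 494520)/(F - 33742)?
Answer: -5641963129/290805428 ≈ -19.401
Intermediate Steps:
F = -2/17237 (F = 4/(-7 + (-54313 - 1*(-19846))) = 4/(-7 + (-54313 + 19846)) = 4/(-7 - 34467) = 4/(-34474) = 4*(-1/34474) = -2/17237 ≈ -0.00011603)
(160114 + 494520)/(F - 33742) = (160114 + 494520)/(-2/17237 - 33742) = 654634/(-581610856/17237) = 654634*(-17237/581610856) = -5641963129/290805428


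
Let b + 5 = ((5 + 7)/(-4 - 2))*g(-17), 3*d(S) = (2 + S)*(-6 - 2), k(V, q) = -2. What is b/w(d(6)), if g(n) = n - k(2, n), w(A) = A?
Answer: -75/64 ≈ -1.1719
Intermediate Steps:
d(S) = -16/3 - 8*S/3 (d(S) = ((2 + S)*(-6 - 2))/3 = ((2 + S)*(-8))/3 = (-16 - 8*S)/3 = -16/3 - 8*S/3)
g(n) = 2 + n (g(n) = n - 1*(-2) = n + 2 = 2 + n)
b = 25 (b = -5 + ((5 + 7)/(-4 - 2))*(2 - 17) = -5 + (12/(-6))*(-15) = -5 + (12*(-1/6))*(-15) = -5 - 2*(-15) = -5 + 30 = 25)
b/w(d(6)) = 25/(-16/3 - 8/3*6) = 25/(-16/3 - 16) = 25/(-64/3) = 25*(-3/64) = -75/64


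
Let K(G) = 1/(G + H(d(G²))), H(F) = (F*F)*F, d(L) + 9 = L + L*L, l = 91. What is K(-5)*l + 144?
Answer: 37925959195/263374716 ≈ 144.00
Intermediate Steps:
d(L) = -9 + L + L² (d(L) = -9 + (L + L*L) = -9 + (L + L²) = -9 + L + L²)
H(F) = F³ (H(F) = F²*F = F³)
K(G) = 1/(G + (-9 + G² + G⁴)³) (K(G) = 1/(G + (-9 + G² + (G²)²)³) = 1/(G + (-9 + G² + G⁴)³))
K(-5)*l + 144 = 91/(-5 + (-9 + (-5)² + (-5)⁴)³) + 144 = 91/(-5 + (-9 + 25 + 625)³) + 144 = 91/(-5 + 641³) + 144 = 91/(-5 + 263374721) + 144 = 91/263374716 + 144 = 37925959195/263374716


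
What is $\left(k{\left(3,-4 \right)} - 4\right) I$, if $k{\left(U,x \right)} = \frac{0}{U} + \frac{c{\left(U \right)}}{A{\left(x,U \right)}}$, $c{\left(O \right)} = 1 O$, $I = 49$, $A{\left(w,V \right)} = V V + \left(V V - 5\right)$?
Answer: $- \frac{2401}{13} \approx -184.69$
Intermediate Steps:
$A{\left(w,V \right)} = -5 + 2 V^{2}$ ($A{\left(w,V \right)} = V^{2} + \left(V^{2} - 5\right) = V^{2} + \left(-5 + V^{2}\right) = -5 + 2 V^{2}$)
$c{\left(O \right)} = O$
$k{\left(U,x \right)} = \frac{U}{-5 + 2 U^{2}}$ ($k{\left(U,x \right)} = \frac{0}{U} + \frac{U}{-5 + 2 U^{2}} = 0 + \frac{U}{-5 + 2 U^{2}} = \frac{U}{-5 + 2 U^{2}}$)
$\left(k{\left(3,-4 \right)} - 4\right) I = \left(\frac{3}{-5 + 2 \cdot 3^{2}} - 4\right) 49 = \left(\frac{3}{-5 + 2 \cdot 9} - 4\right) 49 = \left(\frac{3}{-5 + 18} - 4\right) 49 = \left(\frac{3}{13} - 4\right) 49 = \left(- \frac{49}{13}\right) 49 = - \frac{2401}{13}$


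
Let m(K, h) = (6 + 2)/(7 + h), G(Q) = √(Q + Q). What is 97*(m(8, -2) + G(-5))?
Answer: 776/5 + 97*I*√10 ≈ 155.2 + 306.74*I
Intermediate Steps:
G(Q) = √2*√Q (G(Q) = √(2*Q) = √2*√Q)
m(K, h) = 8/(7 + h)
97*(m(8, -2) + G(-5)) = 97*(8/(7 - 2) + √2*√(-5)) = 97*(8/5 + √2*(I*√5)) = 97*(8*(⅕) + I*√10) = 97*(8/5 + I*√10) = 776/5 + 97*I*√10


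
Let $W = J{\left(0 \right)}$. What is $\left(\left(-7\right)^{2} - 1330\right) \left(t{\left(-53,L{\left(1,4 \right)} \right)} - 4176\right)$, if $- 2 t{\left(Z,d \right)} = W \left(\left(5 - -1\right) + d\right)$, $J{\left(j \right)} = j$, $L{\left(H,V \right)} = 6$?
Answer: $5349456$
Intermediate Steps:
$W = 0$
$t{\left(Z,d \right)} = 0$ ($t{\left(Z,d \right)} = - \frac{0 \left(\left(5 - -1\right) + d\right)}{2} = - \frac{0 \left(\left(5 + 1\right) + d\right)}{2} = - \frac{0 \left(6 + d\right)}{2} = \left(- \frac{1}{2}\right) 0 = 0$)
$\left(\left(-7\right)^{2} - 1330\right) \left(t{\left(-53,L{\left(1,4 \right)} \right)} - 4176\right) = \left(\left(-7\right)^{2} - 1330\right) \left(0 - 4176\right) = \left(49 - 1330\right) \left(-4176\right) = \left(-1281\right) \left(-4176\right) = 5349456$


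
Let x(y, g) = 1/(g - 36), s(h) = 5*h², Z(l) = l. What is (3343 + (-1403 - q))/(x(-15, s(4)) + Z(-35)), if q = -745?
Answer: -39380/513 ≈ -76.764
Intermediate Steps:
x(y, g) = 1/(-36 + g)
(3343 + (-1403 - q))/(x(-15, s(4)) + Z(-35)) = (3343 + (-1403 - 1*(-745)))/(1/(-36 + 5*4²) - 35) = (3343 + (-1403 + 745))/(1/(-36 + 5*16) - 35) = (3343 - 658)/(1/(-36 + 80) - 35) = 2685/(1/44 - 35) = 2685/(-1539/44) = 2685*(-44/1539) = -39380/513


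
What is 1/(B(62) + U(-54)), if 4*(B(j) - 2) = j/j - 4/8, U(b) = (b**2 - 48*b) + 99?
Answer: 8/44873 ≈ 0.00017828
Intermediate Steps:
U(b) = 99 + b**2 - 48*b
B(j) = 17/8 (B(j) = 2 + (j/j - 4/8)/4 = 2 + (1 - 4*1/8)/4 = 2 + (1 - 1/2)/4 = 2 + (1/4)*(1/2) = 2 + 1/8 = 17/8)
1/(B(62) + U(-54)) = 1/(17/8 + (99 + (-54)**2 - 48*(-54))) = 1/(17/8 + (99 + 2916 + 2592)) = 1/(17/8 + 5607) = 1/(44873/8) = 8/44873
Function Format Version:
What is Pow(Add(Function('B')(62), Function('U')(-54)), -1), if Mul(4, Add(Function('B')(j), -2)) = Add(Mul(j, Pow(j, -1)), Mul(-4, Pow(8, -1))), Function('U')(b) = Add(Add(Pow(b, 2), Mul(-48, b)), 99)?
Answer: Rational(8, 44873) ≈ 0.00017828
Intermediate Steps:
Function('U')(b) = Add(99, Pow(b, 2), Mul(-48, b))
Function('B')(j) = Rational(17, 8) (Function('B')(j) = Add(2, Mul(Rational(1, 4), Add(Mul(j, Pow(j, -1)), Mul(-4, Pow(8, -1))))) = Add(2, Mul(Rational(1, 4), Add(1, Mul(-4, Rational(1, 8))))) = Add(2, Mul(Rational(1, 4), Add(1, Rational(-1, 2)))) = Add(2, Mul(Rational(1, 4), Rational(1, 2))) = Add(2, Rational(1, 8)) = Rational(17, 8))
Pow(Add(Function('B')(62), Function('U')(-54)), -1) = Pow(Add(Rational(17, 8), Add(99, Pow(-54, 2), Mul(-48, -54))), -1) = Pow(Add(Rational(17, 8), Add(99, 2916, 2592)), -1) = Pow(Add(Rational(17, 8), 5607), -1) = Pow(Rational(44873, 8), -1) = Rational(8, 44873)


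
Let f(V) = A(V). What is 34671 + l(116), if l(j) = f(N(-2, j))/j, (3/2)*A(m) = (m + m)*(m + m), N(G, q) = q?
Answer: 104941/3 ≈ 34980.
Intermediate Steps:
A(m) = 8*m**2/3 (A(m) = 2*((m + m)*(m + m))/3 = 2*((2*m)*(2*m))/3 = 2*(4*m**2)/3 = 8*m**2/3)
f(V) = 8*V**2/3
l(j) = 8*j/3 (l(j) = (8*j**2/3)/j = 8*j/3)
34671 + l(116) = 34671 + (8/3)*116 = 34671 + 928/3 = 104941/3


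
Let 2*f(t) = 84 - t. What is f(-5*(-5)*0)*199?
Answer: 8358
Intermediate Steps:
f(t) = 42 - t/2 (f(t) = (84 - t)/2 = 42 - t/2)
f(-5*(-5)*0)*199 = (42 - (-5*(-5))*0/2)*199 = (42 - 25*0/2)*199 = (42 - 1/2*0)*199 = (42 + 0)*199 = 42*199 = 8358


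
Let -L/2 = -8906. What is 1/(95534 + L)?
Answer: 1/113346 ≈ 8.8225e-6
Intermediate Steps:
L = 17812 (L = -2*(-8906) = 17812)
1/(95534 + L) = 1/(95534 + 17812) = 1/113346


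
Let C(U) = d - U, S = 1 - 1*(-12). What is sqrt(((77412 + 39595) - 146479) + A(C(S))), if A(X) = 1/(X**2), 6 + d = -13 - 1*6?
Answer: I*sqrt(42557567)/38 ≈ 171.67*I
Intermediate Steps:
d = -25 (d = -6 + (-13 - 1*6) = -6 + (-13 - 6) = -6 - 19 = -25)
S = 13 (S = 1 + 12 = 13)
C(U) = -25 - U
A(X) = X**(-2)
sqrt(((77412 + 39595) - 146479) + A(C(S))) = sqrt(((77412 + 39595) - 146479) + (-25 - 1*13)**(-2)) = sqrt((117007 - 146479) + (-25 - 13)**(-2)) = sqrt(-29472 + (-38)**(-2)) = sqrt(-29472 + 1/1444) = sqrt(-42557567/1444) = I*sqrt(42557567)/38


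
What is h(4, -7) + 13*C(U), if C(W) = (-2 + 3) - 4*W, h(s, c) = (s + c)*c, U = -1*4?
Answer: 242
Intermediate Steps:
U = -4
h(s, c) = c*(c + s) (h(s, c) = (c + s)*c = c*(c + s))
C(W) = 1 - 4*W
h(4, -7) + 13*C(U) = -7*(-7 + 4) + 13*(1 - 4*(-4)) = -7*(-3) + 13*(1 + 16) = 21 + 13*17 = 21 + 221 = 242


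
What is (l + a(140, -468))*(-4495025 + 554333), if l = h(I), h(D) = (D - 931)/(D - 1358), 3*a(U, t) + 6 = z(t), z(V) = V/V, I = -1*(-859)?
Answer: 2993612356/499 ≈ 5.9992e+6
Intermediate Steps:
I = 859
z(V) = 1
a(U, t) = -5/3 (a(U, t) = -2 + (1/3)*1 = -2 + 1/3 = -5/3)
h(D) = (-931 + D)/(-1358 + D)
l = 72/499 (l = (-931 + 859)/(-1358 + 859) = -72/(-499) = -1/499*(-72) = 72/499 ≈ 0.14429)
(l + a(140, -468))*(-4495025 + 554333) = (72/499 - 5/3)*(-4495025 + 554333) = -2279/1497*(-3940692) = 2993612356/499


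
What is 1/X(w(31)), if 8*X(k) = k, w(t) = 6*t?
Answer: 4/93 ≈ 0.043011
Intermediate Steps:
X(k) = k/8
1/X(w(31)) = 1/((6*31)/8) = 1/((1/8)*186) = 1/(93/4) = 4/93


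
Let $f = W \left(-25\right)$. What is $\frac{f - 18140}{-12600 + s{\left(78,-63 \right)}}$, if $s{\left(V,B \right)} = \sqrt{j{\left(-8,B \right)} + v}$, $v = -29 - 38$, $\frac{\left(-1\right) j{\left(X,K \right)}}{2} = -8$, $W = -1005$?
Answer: $- \frac{29337000}{52920017} - \frac{6985 i \sqrt{51}}{158760051} \approx -0.55437 - 0.0003142 i$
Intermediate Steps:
$j{\left(X,K \right)} = 16$ ($j{\left(X,K \right)} = \left(-2\right) \left(-8\right) = 16$)
$v = -67$ ($v = -29 - 38 = -67$)
$s{\left(V,B \right)} = i \sqrt{51}$ ($s{\left(V,B \right)} = \sqrt{16 - 67} = \sqrt{-51} = i \sqrt{51}$)
$f = 25125$ ($f = \left(-1005\right) \left(-25\right) = 25125$)
$\frac{f - 18140}{-12600 + s{\left(78,-63 \right)}} = \frac{25125 - 18140}{-12600 + i \sqrt{51}} = \frac{6985}{-12600 + i \sqrt{51}}$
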